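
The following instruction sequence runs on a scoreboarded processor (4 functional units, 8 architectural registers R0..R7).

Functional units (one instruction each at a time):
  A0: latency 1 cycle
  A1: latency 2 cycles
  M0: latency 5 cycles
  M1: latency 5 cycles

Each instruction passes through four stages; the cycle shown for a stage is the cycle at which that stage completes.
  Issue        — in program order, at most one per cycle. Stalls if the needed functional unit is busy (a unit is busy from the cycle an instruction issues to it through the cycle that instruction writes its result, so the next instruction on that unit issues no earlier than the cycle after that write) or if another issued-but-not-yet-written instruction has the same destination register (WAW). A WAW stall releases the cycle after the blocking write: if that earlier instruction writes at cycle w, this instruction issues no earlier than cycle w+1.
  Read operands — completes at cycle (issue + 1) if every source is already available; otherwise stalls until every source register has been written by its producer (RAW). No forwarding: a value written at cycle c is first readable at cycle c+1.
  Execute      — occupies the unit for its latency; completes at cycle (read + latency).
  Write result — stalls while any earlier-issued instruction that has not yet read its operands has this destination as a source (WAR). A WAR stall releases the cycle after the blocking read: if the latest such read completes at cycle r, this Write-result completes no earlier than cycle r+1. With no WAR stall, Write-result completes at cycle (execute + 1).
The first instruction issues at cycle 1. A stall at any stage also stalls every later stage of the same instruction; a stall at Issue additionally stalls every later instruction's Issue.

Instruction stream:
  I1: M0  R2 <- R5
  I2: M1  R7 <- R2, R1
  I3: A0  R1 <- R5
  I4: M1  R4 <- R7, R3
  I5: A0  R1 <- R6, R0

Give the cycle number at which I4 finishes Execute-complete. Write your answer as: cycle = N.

c1: I1 issues→M0
c2: I1 reads; I2 issues→M1
c3: I3 issues→A0
c4: I3 reads
c5: I3 exec-done
c7: I1 exec-done
c8: I1 writes R2
c9: I2 reads
c10: I3 writes R1
c14: I2 exec-done
c15: I2 writes R7
c16: I4 issues→M1
c17: I4 reads; I5 issues→A0
c18: I5 reads
c19: I5 exec-done
c20: I5 writes R1
c22: I4 exec-done
c23: I4 writes R4

cycle = 22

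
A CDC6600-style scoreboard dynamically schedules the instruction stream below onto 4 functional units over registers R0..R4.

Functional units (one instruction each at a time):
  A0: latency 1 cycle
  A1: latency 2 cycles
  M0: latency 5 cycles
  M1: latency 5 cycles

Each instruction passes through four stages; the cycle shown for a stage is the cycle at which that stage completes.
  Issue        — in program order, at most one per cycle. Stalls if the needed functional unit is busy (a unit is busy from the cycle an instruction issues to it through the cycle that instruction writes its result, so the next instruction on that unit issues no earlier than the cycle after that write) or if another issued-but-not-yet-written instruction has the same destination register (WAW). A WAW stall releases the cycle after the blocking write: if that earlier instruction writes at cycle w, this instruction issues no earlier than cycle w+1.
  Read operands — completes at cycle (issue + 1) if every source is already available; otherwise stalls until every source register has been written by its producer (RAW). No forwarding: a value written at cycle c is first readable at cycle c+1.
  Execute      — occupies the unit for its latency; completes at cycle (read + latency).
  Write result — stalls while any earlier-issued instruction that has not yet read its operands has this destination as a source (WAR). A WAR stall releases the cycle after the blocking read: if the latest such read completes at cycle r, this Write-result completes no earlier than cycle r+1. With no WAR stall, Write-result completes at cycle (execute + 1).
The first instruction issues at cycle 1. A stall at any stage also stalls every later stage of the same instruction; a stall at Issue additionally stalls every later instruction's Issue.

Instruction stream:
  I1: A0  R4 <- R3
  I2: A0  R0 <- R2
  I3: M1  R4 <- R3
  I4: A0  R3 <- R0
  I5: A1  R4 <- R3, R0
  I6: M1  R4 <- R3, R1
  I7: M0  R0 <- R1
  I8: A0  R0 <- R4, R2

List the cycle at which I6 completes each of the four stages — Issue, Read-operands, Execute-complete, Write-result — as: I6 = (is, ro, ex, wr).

I6 = (19, 20, 25, 26)

c1: I1 dispatched to A0
c2: I1 operands ready
c3: I1 complete
c4: R4←I1
c5: I2 dispatched to A0
c6: I2 operands ready | I3 dispatched to M1
c7: I2 complete | I3 operands ready
c8: R0←I2
c9: I4 dispatched to A0
c10: I4 operands ready
c11: I4 complete
c12: I3 complete | R3←I4
c13: R4←I3
c14: I5 dispatched to A1
c15: I5 operands ready
c17: I5 complete
c18: R4←I5
c19: I6 dispatched to M1
c20: I6 operands ready | I7 dispatched to M0
c21: I7 operands ready
c25: I6 complete
c26: R4←I6 | I7 complete
c27: R0←I7
c28: I8 dispatched to A0
c29: I8 operands ready
c30: I8 complete
c31: R0←I8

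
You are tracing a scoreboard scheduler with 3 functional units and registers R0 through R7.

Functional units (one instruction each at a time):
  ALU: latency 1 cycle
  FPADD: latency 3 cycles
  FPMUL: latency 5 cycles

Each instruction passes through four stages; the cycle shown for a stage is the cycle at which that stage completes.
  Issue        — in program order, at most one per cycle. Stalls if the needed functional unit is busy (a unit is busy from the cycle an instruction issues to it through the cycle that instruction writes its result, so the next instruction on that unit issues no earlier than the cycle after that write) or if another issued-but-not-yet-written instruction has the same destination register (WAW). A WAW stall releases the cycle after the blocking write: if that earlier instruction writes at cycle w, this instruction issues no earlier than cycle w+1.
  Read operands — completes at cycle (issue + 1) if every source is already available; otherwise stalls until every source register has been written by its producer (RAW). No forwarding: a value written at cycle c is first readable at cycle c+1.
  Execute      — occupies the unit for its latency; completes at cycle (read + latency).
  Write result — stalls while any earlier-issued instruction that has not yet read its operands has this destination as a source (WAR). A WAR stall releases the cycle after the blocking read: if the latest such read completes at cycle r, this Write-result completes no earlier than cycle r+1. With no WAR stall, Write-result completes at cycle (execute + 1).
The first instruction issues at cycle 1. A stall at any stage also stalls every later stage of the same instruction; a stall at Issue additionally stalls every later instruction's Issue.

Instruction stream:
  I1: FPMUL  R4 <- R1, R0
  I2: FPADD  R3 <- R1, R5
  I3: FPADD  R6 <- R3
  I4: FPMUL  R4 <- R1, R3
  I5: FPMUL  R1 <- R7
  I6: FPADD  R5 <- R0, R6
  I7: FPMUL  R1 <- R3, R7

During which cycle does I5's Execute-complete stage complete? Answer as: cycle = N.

cycle = 23

[1] issue I1 (FPMUL)
[2] I1 read-ops; issue I2 (FPADD)
[3] I2 read-ops
[6] I2 finished on FPADD
[7] I1 finished on FPMUL; I2→R3
[8] I1→R4; issue I3 (FPADD)
[9] I3 read-ops; issue I4 (FPMUL)
[10] I4 read-ops
[12] I3 finished on FPADD
[13] I3→R6
[15] I4 finished on FPMUL
[16] I4→R4
[17] issue I5 (FPMUL)
[18] I5 read-ops; issue I6 (FPADD)
[19] I6 read-ops
[22] I6 finished on FPADD
[23] I5 finished on FPMUL; I6→R5
[24] I5→R1
[25] issue I7 (FPMUL)
[26] I7 read-ops
[31] I7 finished on FPMUL
[32] I7→R1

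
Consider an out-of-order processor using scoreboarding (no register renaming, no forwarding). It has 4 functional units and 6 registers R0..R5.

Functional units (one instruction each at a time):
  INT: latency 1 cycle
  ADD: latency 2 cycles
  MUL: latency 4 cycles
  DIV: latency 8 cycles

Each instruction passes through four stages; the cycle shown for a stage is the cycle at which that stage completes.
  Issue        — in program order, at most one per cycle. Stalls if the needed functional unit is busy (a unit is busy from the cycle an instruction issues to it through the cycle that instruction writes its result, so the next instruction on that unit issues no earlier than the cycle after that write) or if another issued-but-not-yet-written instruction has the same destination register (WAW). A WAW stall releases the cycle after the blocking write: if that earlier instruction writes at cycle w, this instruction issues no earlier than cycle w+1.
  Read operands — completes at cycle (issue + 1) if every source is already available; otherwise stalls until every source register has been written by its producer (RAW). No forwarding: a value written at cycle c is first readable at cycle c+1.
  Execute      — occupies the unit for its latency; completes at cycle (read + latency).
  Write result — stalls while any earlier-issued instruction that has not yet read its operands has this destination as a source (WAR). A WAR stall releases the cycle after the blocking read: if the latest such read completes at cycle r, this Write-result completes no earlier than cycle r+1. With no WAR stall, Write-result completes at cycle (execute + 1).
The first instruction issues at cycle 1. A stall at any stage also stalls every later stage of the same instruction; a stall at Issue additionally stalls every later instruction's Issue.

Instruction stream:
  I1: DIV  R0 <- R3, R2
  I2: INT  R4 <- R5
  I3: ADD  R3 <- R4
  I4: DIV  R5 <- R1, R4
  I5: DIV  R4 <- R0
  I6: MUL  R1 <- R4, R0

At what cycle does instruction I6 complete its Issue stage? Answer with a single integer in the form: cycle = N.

I1: IS=1 RO=2 EX=10 WR=11
I2: IS=2 RO=3 EX=4 WR=5
I3: IS=3 RO=6 EX=8 WR=9  [RAW R4: wait I2 write@5]
I4: IS=12 RO=13 EX=21 WR=22  [struct: DIV busy until I1 writes@11]
I5: IS=23 RO=24 EX=32 WR=33  [struct: DIV busy until I4 writes@22]
I6: IS=24 RO=34 EX=38 WR=39  [RAW R4: wait I5 write@33]

cycle = 24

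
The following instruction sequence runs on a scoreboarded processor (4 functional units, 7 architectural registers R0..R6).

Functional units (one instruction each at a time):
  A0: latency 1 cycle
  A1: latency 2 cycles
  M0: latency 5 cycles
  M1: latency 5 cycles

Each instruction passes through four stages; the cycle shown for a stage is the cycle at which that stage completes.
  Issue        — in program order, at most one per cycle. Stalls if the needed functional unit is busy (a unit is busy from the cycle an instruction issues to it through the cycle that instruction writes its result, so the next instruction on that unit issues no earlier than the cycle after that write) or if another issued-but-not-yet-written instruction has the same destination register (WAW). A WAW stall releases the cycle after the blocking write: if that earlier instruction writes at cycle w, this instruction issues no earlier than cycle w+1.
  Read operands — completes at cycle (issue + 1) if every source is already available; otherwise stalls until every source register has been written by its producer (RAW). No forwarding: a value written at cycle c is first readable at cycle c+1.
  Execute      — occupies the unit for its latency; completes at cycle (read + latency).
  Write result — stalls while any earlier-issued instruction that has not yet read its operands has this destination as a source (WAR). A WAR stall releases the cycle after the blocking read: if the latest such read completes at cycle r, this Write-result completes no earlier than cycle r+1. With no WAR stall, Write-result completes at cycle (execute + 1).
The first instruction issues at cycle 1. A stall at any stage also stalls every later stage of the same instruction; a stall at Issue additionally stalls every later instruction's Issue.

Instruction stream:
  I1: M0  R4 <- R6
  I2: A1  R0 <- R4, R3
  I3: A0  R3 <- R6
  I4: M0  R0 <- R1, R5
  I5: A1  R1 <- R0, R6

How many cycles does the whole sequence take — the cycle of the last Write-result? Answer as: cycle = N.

1) issue 1, read 2, done 7, write 8
2) issue 2, read 9, done 11, write 12  <RAW R4: wait I1 write@8>
3) issue 3, read 4, done 5, write 10  <WAR R3: wait I2 read@9>
4) issue 13, read 14, done 19, write 20  <WAW R0: wait I2 write@12>
5) issue 14, read 21, done 23, write 24  <RAW R0: wait I4 write@20>

cycle = 24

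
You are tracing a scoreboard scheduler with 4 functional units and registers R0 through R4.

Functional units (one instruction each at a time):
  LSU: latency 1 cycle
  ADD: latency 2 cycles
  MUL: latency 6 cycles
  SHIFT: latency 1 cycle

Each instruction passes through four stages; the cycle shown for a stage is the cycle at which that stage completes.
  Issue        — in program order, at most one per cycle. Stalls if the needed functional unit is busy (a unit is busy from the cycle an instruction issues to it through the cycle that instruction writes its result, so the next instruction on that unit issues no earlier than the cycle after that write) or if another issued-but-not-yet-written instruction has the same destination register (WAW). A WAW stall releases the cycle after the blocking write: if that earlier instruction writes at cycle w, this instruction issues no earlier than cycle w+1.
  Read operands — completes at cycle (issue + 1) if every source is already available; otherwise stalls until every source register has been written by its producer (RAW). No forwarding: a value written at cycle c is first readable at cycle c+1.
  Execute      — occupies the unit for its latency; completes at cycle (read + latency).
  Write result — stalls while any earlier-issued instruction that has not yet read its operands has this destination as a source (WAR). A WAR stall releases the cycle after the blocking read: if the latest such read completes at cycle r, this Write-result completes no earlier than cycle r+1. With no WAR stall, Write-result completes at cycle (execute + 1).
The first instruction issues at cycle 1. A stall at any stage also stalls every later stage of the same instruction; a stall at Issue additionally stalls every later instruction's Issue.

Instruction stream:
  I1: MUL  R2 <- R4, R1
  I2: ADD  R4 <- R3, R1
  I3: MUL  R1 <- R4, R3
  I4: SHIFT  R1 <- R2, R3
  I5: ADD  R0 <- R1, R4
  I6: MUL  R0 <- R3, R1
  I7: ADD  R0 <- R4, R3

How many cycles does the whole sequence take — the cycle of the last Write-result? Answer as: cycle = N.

cycle = 40

cycle 1: issue I1 (MUL)
cycle 2: I1 read-ops · issue I2 (ADD)
cycle 3: I2 read-ops
cycle 5: I2 finished on ADD
cycle 6: I2→R4
cycle 8: I1 finished on MUL
cycle 9: I1→R2
cycle 10: issue I3 (MUL)
cycle 11: I3 read-ops
cycle 17: I3 finished on MUL
cycle 18: I3→R1
cycle 19: issue I4 (SHIFT)
cycle 20: I4 read-ops · issue I5 (ADD)
cycle 21: I4 finished on SHIFT
cycle 22: I4→R1
cycle 23: I5 read-ops
cycle 25: I5 finished on ADD
cycle 26: I5→R0
cycle 27: issue I6 (MUL)
cycle 28: I6 read-ops
cycle 34: I6 finished on MUL
cycle 35: I6→R0
cycle 36: issue I7 (ADD)
cycle 37: I7 read-ops
cycle 39: I7 finished on ADD
cycle 40: I7→R0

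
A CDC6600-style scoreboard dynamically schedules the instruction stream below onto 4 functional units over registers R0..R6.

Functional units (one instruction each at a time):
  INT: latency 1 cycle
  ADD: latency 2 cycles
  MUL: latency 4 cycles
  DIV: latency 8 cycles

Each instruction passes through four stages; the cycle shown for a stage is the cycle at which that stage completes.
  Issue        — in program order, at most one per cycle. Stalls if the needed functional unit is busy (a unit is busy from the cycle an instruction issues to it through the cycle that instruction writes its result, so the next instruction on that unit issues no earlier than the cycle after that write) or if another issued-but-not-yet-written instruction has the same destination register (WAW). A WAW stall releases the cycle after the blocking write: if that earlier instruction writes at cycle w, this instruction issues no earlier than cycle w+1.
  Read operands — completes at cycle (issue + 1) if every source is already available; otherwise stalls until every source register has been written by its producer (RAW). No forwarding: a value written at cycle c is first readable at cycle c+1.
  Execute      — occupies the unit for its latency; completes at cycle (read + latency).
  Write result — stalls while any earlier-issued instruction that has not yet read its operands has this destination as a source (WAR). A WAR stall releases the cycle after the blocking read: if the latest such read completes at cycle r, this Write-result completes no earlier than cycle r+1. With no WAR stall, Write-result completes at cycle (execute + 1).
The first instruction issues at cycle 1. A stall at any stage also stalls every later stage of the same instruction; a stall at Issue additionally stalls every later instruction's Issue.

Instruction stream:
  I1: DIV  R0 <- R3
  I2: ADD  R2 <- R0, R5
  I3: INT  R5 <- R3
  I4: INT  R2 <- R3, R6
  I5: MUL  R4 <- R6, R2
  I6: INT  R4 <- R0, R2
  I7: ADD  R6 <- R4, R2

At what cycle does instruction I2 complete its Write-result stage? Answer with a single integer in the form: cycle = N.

[I1] 1/2/10/11
[I2] 2/12/14/15  (RAW R0: wait I1 write@11)
[I3] 3/4/5/13  (WAR R5: wait I2 read@12)
[I4] 16/17/18/19  (WAW R2: wait I2 write@15)
[I5] 17/20/24/25  (RAW R2: wait I4 write@19)
[I6] 26/27/28/29  (WAW R4: wait I5 write@25)
[I7] 27/30/32/33  (RAW R4: wait I6 write@29)

cycle = 15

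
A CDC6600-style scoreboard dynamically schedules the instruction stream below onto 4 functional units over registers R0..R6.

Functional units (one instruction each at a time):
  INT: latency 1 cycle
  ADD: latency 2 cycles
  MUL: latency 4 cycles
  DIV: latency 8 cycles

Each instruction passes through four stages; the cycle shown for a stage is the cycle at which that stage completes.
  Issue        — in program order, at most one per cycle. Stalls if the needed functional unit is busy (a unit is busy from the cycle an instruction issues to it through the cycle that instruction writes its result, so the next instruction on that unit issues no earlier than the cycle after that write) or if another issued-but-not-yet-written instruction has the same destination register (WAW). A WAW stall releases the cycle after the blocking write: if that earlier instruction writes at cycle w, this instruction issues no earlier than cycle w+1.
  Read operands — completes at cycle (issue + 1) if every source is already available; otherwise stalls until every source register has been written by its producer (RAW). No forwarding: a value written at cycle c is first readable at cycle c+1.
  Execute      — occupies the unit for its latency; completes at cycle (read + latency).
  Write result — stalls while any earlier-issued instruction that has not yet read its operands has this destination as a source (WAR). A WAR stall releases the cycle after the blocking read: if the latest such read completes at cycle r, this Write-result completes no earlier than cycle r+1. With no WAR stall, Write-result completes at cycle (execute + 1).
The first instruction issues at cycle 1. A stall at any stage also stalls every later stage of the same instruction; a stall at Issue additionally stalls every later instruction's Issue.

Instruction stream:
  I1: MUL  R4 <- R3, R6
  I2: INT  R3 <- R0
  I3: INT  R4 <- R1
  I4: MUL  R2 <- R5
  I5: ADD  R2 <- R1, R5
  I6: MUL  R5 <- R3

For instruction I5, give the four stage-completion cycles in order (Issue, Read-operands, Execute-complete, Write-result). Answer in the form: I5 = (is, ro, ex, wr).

I1: IS=1 RO=2 EX=6 WR=7
I2: IS=2 RO=3 EX=4 WR=5
I3: IS=8 RO=9 EX=10 WR=11  [WAW R4: wait I1 write@7]
I4: IS=9 RO=10 EX=14 WR=15
I5: IS=16 RO=17 EX=19 WR=20  [WAW R2: wait I4 write@15]
I6: IS=17 RO=18 EX=22 WR=23

I5 = (16, 17, 19, 20)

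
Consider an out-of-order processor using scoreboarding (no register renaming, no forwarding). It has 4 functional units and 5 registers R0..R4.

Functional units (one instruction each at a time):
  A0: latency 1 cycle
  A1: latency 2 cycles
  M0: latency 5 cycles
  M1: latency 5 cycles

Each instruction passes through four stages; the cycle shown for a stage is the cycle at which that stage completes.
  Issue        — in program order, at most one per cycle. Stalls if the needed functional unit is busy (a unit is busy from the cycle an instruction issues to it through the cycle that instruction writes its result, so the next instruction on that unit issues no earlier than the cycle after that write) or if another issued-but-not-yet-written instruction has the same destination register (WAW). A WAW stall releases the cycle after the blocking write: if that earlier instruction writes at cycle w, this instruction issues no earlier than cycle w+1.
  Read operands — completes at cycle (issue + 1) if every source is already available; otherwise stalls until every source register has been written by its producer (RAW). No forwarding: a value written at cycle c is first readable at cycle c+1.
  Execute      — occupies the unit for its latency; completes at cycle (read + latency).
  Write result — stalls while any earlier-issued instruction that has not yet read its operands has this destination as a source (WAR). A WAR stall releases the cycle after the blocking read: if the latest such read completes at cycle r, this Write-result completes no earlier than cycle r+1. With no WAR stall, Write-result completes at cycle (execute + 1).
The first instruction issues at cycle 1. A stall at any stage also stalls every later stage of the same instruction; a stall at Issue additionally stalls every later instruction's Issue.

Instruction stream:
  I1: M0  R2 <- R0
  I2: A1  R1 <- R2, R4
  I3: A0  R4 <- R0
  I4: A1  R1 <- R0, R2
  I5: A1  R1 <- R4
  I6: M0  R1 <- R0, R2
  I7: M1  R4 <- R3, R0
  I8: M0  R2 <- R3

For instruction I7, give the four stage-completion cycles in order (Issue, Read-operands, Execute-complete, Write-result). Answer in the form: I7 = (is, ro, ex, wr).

I7 = (24, 25, 30, 31)

t=1  I1→M0
t=2  I1 RO, I2→A1
t=3  I3→A0
t=4  I3 RO
t=5  I3 EX
t=7  I1 EX
t=8  I1 WR R2
t=9  I2 RO
t=10  I3 WR R4
t=11  I2 EX
t=12  I2 WR R1
t=13  I4→A1
t=14  I4 RO
t=16  I4 EX
t=17  I4 WR R1
t=18  I5→A1
t=19  I5 RO
t=21  I5 EX
t=22  I5 WR R1
t=23  I6→M0
t=24  I6 RO, I7→M1
t=25  I7 RO
t=29  I6 EX
t=30  I6 WR R1, I7 EX
t=31  I7 WR R4, I8→M0
t=32  I8 RO
t=37  I8 EX
t=38  I8 WR R2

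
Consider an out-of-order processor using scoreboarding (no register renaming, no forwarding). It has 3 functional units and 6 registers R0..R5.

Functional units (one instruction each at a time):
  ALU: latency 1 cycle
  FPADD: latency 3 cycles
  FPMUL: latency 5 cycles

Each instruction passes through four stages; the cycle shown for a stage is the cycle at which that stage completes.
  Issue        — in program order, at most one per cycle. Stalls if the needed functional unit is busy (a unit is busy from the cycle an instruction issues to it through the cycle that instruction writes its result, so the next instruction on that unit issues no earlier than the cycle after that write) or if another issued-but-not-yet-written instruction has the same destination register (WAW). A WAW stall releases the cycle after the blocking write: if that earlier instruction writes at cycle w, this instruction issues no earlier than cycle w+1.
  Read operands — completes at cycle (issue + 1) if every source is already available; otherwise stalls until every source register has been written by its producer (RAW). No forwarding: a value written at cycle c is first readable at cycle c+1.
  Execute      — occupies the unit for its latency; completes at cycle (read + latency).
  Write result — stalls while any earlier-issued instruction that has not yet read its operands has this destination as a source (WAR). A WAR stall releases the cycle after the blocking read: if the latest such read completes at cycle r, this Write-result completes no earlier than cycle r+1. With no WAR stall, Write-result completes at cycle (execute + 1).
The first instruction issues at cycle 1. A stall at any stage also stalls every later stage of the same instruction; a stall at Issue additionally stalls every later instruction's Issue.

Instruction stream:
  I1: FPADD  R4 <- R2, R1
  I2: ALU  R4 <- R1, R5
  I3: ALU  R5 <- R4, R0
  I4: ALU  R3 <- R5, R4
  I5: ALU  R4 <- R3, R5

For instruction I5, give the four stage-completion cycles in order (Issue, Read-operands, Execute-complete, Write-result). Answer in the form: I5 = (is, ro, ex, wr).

I1  is:1  ro:2  ex:5  wr:6
I2  is:7  ro:8  ex:9  wr:10  — WAW R4: wait I1 write@6
I3  is:11  ro:12  ex:13  wr:14  — struct: ALU busy until I2 writes@10
I4  is:15  ro:16  ex:17  wr:18  — struct: ALU busy until I3 writes@14
I5  is:19  ro:20  ex:21  wr:22  — struct: ALU busy until I4 writes@18

I5 = (19, 20, 21, 22)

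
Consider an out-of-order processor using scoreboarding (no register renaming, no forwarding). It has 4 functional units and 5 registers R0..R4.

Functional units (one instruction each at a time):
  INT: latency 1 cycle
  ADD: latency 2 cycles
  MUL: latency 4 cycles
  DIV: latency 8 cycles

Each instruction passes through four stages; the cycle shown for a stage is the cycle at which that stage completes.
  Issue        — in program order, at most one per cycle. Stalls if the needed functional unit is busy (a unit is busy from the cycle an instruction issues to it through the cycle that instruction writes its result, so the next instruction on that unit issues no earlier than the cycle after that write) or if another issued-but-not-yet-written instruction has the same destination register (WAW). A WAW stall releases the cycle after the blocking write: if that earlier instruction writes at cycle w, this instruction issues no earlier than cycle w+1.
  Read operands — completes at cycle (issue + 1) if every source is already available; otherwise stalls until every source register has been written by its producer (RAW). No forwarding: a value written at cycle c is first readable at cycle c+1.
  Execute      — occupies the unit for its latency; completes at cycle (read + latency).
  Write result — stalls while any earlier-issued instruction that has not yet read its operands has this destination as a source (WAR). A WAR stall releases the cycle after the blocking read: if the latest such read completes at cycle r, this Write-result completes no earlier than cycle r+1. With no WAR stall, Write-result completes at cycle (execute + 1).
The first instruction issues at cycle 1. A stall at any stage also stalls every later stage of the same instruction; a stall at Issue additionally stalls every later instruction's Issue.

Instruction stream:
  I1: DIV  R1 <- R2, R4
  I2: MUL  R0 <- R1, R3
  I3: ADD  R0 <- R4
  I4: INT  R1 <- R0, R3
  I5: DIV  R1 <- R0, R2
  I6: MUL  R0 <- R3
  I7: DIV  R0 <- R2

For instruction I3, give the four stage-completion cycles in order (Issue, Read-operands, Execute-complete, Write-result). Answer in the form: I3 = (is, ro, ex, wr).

[1] I1 issues→DIV
[2] I1 reads | I2 issues→MUL
[10] I1 exec-done
[11] I1 writes R1
[12] I2 reads
[16] I2 exec-done
[17] I2 writes R0
[18] I3 issues→ADD
[19] I3 reads | I4 issues→INT
[21] I3 exec-done
[22] I3 writes R0
[23] I4 reads
[24] I4 exec-done
[25] I4 writes R1
[26] I5 issues→DIV
[27] I5 reads | I6 issues→MUL
[28] I6 reads
[32] I6 exec-done
[33] I6 writes R0
[35] I5 exec-done
[36] I5 writes R1
[37] I7 issues→DIV
[38] I7 reads
[46] I7 exec-done
[47] I7 writes R0

I3 = (18, 19, 21, 22)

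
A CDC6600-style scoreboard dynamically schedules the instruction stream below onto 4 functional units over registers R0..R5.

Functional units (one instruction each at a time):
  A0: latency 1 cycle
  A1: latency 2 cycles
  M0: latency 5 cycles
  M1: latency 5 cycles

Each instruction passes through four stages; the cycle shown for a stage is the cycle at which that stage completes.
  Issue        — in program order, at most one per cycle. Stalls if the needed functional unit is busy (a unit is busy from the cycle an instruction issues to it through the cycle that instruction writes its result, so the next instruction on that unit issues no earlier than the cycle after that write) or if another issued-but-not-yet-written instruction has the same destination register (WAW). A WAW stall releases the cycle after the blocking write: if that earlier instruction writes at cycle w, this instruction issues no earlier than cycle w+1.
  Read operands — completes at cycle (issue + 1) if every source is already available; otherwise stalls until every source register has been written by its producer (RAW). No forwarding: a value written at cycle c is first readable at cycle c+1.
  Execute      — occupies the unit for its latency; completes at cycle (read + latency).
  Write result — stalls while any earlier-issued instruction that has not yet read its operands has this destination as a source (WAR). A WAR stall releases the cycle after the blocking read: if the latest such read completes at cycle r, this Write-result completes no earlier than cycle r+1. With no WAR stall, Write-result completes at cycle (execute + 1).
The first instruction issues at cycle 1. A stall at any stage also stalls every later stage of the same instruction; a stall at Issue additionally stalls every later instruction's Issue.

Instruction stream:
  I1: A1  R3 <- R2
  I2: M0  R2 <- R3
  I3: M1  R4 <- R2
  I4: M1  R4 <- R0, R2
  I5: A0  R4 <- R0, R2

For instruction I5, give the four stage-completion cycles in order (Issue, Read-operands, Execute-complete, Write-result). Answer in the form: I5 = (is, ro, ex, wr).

[I1] 1/2/4/5
[I2] 2/6/11/12  (RAW R3: wait I1 write@5)
[I3] 3/13/18/19  (RAW R2: wait I2 write@12)
[I4] 20/21/26/27  (struct: M1 busy until I3 writes@19)
[I5] 28/29/30/31  (WAW R4: wait I4 write@27)

I5 = (28, 29, 30, 31)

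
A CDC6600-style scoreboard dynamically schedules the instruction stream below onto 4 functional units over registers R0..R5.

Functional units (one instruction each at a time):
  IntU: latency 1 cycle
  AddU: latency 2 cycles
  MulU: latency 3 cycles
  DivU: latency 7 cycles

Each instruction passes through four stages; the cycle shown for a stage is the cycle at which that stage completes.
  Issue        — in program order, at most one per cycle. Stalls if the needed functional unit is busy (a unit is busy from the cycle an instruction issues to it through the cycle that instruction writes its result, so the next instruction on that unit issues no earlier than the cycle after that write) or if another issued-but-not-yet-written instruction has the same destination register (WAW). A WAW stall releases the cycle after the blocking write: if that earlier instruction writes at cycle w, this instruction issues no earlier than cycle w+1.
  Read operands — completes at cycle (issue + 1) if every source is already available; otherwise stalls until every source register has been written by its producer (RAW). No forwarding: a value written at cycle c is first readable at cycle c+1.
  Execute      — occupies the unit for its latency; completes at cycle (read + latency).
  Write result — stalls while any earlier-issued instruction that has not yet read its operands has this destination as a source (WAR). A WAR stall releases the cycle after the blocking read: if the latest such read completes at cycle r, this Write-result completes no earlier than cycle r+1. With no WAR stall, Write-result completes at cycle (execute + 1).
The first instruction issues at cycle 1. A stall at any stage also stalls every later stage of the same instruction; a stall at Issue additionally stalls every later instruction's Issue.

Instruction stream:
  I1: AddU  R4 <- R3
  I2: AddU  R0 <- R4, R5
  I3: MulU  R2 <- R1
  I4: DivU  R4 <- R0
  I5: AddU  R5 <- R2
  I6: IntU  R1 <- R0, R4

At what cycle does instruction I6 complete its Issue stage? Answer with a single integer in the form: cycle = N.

t=1  I1 dispatched to AddU
t=2  I1 operands ready
t=4  I1 complete
t=5  R4←I1
t=6  I2 dispatched to AddU
t=7  I2 operands ready; I3 dispatched to MulU
t=8  I3 operands ready; I4 dispatched to DivU
t=9  I2 complete
t=10  R0←I2
t=11  I3 complete; I4 operands ready; I5 dispatched to AddU
t=12  R2←I3; I6 dispatched to IntU
t=13  I5 operands ready
t=15  I5 complete
t=16  R5←I5
t=18  I4 complete
t=19  R4←I4
t=20  I6 operands ready
t=21  I6 complete
t=22  R1←I6

cycle = 12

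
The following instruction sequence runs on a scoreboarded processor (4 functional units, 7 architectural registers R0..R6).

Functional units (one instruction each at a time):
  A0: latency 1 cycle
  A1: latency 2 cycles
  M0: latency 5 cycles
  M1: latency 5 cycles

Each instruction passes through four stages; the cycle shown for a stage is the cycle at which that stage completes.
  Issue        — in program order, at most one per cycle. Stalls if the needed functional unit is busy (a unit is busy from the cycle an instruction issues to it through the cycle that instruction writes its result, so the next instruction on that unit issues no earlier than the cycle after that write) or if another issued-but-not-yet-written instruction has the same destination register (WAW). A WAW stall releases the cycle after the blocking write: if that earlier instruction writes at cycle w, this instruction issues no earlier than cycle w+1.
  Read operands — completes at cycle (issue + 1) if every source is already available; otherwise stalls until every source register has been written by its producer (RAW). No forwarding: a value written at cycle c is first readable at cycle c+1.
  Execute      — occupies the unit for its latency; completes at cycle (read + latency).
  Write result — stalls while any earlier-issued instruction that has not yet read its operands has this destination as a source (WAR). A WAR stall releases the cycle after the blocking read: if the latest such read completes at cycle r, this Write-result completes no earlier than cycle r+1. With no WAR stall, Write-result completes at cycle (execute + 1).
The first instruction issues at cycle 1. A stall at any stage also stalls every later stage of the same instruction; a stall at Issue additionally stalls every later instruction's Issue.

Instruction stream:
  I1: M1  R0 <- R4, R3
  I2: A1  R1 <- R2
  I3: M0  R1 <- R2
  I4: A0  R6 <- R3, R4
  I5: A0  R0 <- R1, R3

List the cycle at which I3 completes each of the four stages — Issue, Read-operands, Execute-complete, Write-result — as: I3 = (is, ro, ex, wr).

I3 = (7, 8, 13, 14)

[I1] 1/2/7/8
[I2] 2/3/5/6
[I3] 7/8/13/14  (WAW R1: wait I2 write@6)
[I4] 8/9/10/11
[I5] 12/15/16/17  (struct: A0 busy until I4 writes@11; RAW R1: wait I3 write@14)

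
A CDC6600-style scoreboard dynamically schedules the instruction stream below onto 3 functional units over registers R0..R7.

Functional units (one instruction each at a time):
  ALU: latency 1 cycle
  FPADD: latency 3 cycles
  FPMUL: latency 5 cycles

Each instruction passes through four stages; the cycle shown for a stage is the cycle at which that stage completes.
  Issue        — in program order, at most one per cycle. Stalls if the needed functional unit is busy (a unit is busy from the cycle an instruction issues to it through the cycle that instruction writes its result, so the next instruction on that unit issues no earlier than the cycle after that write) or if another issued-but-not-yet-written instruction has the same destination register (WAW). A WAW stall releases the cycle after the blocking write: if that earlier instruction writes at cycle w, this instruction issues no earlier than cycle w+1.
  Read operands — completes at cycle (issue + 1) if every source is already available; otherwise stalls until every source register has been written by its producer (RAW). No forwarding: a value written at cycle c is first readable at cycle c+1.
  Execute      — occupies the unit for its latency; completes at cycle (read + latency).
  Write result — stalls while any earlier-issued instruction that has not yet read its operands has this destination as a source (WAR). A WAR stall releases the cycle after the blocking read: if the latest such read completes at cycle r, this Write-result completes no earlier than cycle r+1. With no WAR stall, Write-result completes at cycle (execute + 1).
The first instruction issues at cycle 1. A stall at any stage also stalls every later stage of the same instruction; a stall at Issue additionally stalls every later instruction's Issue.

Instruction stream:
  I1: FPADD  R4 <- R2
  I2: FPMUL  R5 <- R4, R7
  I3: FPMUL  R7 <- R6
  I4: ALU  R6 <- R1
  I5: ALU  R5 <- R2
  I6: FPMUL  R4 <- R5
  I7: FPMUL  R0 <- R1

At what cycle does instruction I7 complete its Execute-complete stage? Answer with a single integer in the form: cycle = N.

1) issue 1, read 2, done 5, write 6
2) issue 2, read 7, done 12, write 13  <RAW R4: wait I1 write@6>
3) issue 14, read 15, done 20, write 21  <struct: FPMUL busy until I2 writes@13>
4) issue 15, read 16, done 17, write 18
5) issue 19, read 20, done 21, write 22  <struct: ALU busy until I4 writes@18>
6) issue 22, read 23, done 28, write 29  <struct: FPMUL busy until I3 writes@21>
7) issue 30, read 31, done 36, write 37  <struct: FPMUL busy until I6 writes@29>

cycle = 36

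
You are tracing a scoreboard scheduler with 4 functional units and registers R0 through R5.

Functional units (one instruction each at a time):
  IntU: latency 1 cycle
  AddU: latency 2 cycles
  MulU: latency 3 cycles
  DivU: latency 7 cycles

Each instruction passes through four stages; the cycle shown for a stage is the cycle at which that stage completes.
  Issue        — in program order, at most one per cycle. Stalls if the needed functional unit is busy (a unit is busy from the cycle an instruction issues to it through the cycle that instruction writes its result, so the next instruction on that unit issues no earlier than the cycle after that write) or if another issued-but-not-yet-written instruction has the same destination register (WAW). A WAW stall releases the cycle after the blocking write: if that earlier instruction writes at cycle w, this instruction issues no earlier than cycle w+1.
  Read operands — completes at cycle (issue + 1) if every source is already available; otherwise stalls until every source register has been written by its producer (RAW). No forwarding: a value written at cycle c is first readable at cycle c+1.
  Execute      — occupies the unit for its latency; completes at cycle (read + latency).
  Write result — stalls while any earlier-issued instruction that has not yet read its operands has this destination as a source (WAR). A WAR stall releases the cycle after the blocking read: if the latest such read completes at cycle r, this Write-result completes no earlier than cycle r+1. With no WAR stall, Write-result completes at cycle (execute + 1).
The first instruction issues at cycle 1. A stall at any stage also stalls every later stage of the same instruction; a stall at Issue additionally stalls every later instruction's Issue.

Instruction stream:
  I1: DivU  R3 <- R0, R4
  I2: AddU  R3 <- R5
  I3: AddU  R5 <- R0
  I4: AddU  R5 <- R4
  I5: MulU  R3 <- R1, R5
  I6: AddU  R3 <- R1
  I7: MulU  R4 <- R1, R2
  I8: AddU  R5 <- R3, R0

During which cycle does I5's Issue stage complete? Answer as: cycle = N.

I1: IS=1 RO=2 EX=9 WR=10
I2: IS=11 RO=12 EX=14 WR=15  [WAW R3: wait I1 write@10]
I3: IS=16 RO=17 EX=19 WR=20  [struct: AddU busy until I2 writes@15]
I4: IS=21 RO=22 EX=24 WR=25  [struct: AddU busy until I3 writes@20]
I5: IS=22 RO=26 EX=29 WR=30  [RAW R5: wait I4 write@25]
I6: IS=31 RO=32 EX=34 WR=35  [WAW R3: wait I5 write@30]
I7: IS=32 RO=33 EX=36 WR=37
I8: IS=36 RO=37 EX=39 WR=40  [struct: AddU busy until I6 writes@35]

cycle = 22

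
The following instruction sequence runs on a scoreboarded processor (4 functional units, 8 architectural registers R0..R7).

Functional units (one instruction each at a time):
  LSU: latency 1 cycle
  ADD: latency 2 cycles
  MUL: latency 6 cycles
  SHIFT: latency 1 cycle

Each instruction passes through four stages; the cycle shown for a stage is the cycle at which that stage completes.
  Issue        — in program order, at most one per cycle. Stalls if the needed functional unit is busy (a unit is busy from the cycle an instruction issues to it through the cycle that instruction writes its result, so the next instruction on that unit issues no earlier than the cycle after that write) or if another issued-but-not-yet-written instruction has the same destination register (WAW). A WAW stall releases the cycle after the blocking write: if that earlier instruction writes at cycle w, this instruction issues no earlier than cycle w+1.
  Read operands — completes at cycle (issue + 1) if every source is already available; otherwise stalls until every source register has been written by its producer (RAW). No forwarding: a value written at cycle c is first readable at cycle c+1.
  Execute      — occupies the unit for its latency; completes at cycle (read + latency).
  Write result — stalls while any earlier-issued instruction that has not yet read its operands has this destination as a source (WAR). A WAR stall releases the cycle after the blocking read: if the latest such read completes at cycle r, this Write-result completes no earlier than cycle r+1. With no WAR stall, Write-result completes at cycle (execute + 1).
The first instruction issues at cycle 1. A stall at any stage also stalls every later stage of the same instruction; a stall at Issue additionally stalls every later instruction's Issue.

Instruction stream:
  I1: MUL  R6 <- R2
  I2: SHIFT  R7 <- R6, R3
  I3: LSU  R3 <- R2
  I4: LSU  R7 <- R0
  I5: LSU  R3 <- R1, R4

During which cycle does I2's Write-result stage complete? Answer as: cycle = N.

cycle = 12

cycle 1: issue I1 (MUL)
cycle 2: I1 read-ops | issue I2 (SHIFT)
cycle 3: issue I3 (LSU)
cycle 4: I3 read-ops
cycle 5: I3 finished on LSU
cycle 8: I1 finished on MUL
cycle 9: I1→R6
cycle 10: I2 read-ops
cycle 11: I2 finished on SHIFT | I3→R3
cycle 12: I2→R7
cycle 13: issue I4 (LSU)
cycle 14: I4 read-ops
cycle 15: I4 finished on LSU
cycle 16: I4→R7
cycle 17: issue I5 (LSU)
cycle 18: I5 read-ops
cycle 19: I5 finished on LSU
cycle 20: I5→R3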